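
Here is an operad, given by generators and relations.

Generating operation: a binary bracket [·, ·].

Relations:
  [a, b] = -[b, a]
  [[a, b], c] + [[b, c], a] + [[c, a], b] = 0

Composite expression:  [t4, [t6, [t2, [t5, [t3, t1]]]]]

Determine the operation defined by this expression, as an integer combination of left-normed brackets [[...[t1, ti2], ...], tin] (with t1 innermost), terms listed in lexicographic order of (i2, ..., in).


-[[[[[t1, t3], t5], t2], t6], t4]

Left-normed coefficients sit on the t1-initial expansion words.
Composite bracket: [t4, [t6, [t2, [t5, [t3, t1]]]]]
The bracket unfolds into 32 signed words via [a, b] = ab - ba (2^5 = 32).
Collect the words opening with t1:
  t1t3t5t2t6t4 appears with sign -1, giving the term -[[[[[t1, t3], t5], t2], t6], t4]


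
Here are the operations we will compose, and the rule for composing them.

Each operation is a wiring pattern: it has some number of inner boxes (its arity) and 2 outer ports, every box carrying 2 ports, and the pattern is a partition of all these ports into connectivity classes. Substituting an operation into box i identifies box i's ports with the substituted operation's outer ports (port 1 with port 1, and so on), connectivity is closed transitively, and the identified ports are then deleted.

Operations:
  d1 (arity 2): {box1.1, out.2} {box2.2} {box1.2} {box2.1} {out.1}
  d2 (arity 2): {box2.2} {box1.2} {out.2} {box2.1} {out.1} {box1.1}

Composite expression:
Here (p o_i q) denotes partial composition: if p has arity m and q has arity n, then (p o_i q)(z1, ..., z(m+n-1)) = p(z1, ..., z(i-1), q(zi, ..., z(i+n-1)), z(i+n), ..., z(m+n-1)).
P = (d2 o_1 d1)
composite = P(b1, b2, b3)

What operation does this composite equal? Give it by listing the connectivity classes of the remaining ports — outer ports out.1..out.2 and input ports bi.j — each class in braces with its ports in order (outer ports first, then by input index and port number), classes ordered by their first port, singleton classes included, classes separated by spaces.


{out.1} {out.2} {b1.1} {b1.2} {b2.1} {b2.2} {b3.1} {b3.2}

Reachability decides: close wires over d2-identified ports.
the subtree at d1 composes to {out.1} {out.2, b1.1} {b1.2} {b2.1} {b2.2} on (b1, b2); out.j = own outer ports
the subtree at d2 composes to {out.1} {out.2} {b1.1} {b1.2} {b2.1} {b2.2} {b3.1} {b3.2} on (b1, b2, b3); out.j = own outer ports


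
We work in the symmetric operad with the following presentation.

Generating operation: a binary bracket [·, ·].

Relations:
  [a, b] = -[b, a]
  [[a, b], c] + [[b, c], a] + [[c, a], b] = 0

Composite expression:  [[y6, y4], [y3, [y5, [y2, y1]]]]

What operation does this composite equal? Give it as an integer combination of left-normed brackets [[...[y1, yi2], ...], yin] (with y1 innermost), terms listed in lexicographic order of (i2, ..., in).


Expand each bracket as ab - ba; the y1-initial words give the coefficients.
Composite bracket: [[y6, y4], [y3, [y5, [y2, y1]]]]
Each bracket splits as ab - ba, giving 32 signed words (2^5 = 32).
The y1-initial words carry the normal form:
  word y1y2y5y3y4y6 has sign -1, contributing -[[[[[y1, y2], y5], y3], y4], y6]
  word y1y2y5y3y6y4 has sign +1, contributing +[[[[[y1, y2], y5], y3], y6], y4]

-[[[[[y1, y2], y5], y3], y4], y6] + [[[[[y1, y2], y5], y3], y6], y4]


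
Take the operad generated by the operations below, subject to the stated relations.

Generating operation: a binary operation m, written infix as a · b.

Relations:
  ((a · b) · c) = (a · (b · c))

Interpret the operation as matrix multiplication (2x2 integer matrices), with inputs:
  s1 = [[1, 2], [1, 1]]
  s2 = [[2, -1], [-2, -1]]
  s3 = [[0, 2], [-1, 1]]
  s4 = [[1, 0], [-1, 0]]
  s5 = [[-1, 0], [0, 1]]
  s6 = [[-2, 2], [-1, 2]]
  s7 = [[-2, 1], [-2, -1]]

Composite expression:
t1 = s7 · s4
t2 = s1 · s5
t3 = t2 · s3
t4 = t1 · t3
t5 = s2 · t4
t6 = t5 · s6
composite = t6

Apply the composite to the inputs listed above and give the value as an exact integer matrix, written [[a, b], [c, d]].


[[-20, 20], [28, -28]]


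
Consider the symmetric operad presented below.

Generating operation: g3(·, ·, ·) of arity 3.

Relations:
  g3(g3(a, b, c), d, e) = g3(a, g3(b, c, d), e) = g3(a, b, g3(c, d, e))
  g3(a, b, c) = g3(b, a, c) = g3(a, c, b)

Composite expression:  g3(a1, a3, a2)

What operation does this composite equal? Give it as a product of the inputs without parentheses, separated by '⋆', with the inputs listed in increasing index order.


Key point: g3 commutes, so take the a-inputs in any fixed order.
g3(a1, a3, a2) flattens to a1 ⋆ a3 ⋆ a2
the factors in increasing index order: a1 ⋆ a2 ⋆ a3

a1 ⋆ a2 ⋆ a3


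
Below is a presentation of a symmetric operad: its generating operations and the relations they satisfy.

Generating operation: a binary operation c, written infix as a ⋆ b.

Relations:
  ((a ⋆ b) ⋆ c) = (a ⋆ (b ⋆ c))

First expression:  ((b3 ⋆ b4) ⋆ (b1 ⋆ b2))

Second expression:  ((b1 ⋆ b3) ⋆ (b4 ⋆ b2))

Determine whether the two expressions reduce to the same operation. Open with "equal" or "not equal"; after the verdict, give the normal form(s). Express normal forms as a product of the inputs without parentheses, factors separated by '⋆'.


not equal: they reduce to b3 ⋆ b4 ⋆ b1 ⋆ b2 and b1 ⋆ b3 ⋆ b4 ⋆ b2

Reducing the first expression gives b3 ⋆ b4 ⋆ b1 ⋆ b2
Reducing the second expression gives b1 ⋆ b3 ⋆ b4 ⋆ b2
The forms do not match — not equal.


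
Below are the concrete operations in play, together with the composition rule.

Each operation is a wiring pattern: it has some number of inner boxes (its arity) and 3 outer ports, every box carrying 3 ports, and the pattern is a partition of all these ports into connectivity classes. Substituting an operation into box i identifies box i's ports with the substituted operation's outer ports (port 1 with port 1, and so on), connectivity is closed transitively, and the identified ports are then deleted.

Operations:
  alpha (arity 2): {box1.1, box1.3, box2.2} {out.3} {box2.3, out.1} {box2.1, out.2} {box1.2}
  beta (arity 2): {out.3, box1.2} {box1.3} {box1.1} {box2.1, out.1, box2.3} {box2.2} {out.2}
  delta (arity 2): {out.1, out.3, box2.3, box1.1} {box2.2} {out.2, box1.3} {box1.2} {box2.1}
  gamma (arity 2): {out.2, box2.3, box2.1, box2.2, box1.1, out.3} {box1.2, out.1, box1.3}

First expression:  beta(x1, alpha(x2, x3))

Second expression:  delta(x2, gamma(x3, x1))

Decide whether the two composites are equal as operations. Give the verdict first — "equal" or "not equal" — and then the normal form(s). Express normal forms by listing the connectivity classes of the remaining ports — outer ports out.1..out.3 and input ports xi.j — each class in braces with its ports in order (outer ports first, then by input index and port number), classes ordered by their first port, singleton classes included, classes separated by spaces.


not equal — first {out.1, x3.3} {out.2} {out.3, x1.2} {x1.1} {x1.3} {x2.1, x2.3, x3.2} {x2.2} {x3.1}, second {out.1, out.3, x1.1, x1.2, x1.3, x2.1, x3.1} {out.2, x2.3} {x2.2} {x3.2, x3.3}

The first composite normalizes to {out.1, x3.3} {out.2} {out.3, x1.2} {x1.1} {x1.3} {x2.1, x2.3, x3.2} {x2.2} {x3.1}
The second composite normalizes to {out.1, out.3, x1.1, x1.2, x1.3, x2.1, x3.1} {out.2, x2.3} {x2.2} {x3.2, x3.3}
Distinct normal forms: not equal.


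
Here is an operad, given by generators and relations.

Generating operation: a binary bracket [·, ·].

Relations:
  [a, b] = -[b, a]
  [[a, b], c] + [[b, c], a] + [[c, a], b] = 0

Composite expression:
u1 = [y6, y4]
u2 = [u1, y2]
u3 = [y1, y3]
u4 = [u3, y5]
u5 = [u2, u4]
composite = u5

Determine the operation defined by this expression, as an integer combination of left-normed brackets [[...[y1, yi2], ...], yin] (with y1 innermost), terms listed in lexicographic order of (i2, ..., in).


A multilinear Lie element is pinned by y1-initial words (y1 innermost).
Composite bracket: [[[y6, y4], y2], [[y1, y3], y5]]
Full expansion: 32 signed words from ab - ba (2^5 = 32).
Only words starting with y1 matter:
  from y1y3y5y2y4y6, sign -1: term -[[[[[y1, y3], y5], y2], y4], y6]
  from y1y3y5y2y6y4, sign +1: term +[[[[[y1, y3], y5], y2], y6], y4]
  from y1y3y5y4y6y2, sign +1: term +[[[[[y1, y3], y5], y4], y6], y2]
  from y1y3y5y6y4y2, sign -1: term -[[[[[y1, y3], y5], y6], y4], y2]

-[[[[[y1, y3], y5], y2], y4], y6] + [[[[[y1, y3], y5], y2], y6], y4] + [[[[[y1, y3], y5], y4], y6], y2] - [[[[[y1, y3], y5], y6], y4], y2]


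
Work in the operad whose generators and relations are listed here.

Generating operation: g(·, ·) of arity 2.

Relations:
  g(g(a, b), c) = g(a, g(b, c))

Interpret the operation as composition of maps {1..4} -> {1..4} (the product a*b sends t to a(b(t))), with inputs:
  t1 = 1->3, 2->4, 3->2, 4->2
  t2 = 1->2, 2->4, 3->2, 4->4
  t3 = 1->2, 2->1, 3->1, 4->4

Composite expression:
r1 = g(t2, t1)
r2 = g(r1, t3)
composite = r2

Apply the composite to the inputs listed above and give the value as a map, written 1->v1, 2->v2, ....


1->4, 2->2, 3->2, 4->4

g(t2, t1) = 1->2, 2->4, 3->4, 4->4
g(g(t2, t1), t3) = 1->4, 2->2, 3->2, 4->4


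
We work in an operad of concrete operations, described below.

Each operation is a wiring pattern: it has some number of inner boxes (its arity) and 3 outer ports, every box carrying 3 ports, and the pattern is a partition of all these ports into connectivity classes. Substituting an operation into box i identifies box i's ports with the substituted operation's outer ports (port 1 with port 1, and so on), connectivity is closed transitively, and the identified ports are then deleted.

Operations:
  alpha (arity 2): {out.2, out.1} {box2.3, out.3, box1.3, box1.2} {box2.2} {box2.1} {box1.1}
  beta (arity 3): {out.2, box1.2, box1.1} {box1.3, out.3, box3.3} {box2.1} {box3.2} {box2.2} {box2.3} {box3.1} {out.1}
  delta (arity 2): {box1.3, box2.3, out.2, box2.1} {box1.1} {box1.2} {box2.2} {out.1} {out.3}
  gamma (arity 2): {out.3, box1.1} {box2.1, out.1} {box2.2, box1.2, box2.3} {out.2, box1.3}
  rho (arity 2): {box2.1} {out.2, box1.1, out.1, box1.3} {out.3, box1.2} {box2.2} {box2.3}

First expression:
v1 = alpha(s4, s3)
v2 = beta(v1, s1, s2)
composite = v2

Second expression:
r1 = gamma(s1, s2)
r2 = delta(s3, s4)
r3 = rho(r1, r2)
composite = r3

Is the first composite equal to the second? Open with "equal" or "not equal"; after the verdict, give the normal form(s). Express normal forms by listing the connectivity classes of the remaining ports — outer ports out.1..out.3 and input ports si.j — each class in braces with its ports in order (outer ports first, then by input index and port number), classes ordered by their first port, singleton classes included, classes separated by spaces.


not equal: they reduce to {out.1} {out.2} {out.3, s2.3, s3.3, s4.2, s4.3} {s1.1} {s1.2} {s1.3} {s2.1} {s2.2} {s3.1} {s3.2} {s4.1} and {out.1, out.2, s1.1, s2.1} {out.3, s1.3} {s1.2, s2.2, s2.3} {s3.1} {s3.2} {s3.3, s4.1, s4.3} {s4.2}

Reducing the first expression gives {out.1} {out.2} {out.3, s2.3, s3.3, s4.2, s4.3} {s1.1} {s1.2} {s1.3} {s2.1} {s2.2} {s3.1} {s3.2} {s4.1}
Reducing the second expression gives {out.1, out.2, s1.1, s2.1} {out.3, s1.3} {s1.2, s2.2, s2.3} {s3.1} {s3.2} {s3.3, s4.1, s4.3} {s4.2}
The normal forms differ: not equal.


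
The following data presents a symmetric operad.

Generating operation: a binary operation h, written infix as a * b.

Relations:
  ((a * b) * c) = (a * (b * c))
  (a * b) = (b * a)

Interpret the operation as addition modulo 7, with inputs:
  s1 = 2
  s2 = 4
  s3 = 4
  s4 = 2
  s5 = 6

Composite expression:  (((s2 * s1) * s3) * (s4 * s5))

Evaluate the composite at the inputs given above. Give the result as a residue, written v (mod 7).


4 (mod 7)

(s2 * s1) = 6
((s2 * s1) * s3) = 3
(s4 * s5) = 1
(((s2 * s1) * s3) * (s4 * s5)) = 4


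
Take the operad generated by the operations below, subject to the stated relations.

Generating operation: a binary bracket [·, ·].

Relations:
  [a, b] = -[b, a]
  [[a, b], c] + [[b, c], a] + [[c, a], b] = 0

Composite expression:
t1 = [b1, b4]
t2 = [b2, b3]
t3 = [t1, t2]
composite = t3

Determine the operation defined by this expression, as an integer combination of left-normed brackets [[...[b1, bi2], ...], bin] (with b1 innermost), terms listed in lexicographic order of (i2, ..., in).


[[[b1, b4], b2], b3] - [[[b1, b4], b3], b2]

Skip Jacobi rewriting: expand, keep b1-initial words, read off terms.
Composite bracket: [[b1, b4], [b2, b3]]
Applying ab - ba throughout gives 8 signed words (2^3 = 8).
Coefficients come from the b1-initial words:
  b1b4b2b3 (sign +1) contributes +[[[b1, b4], b2], b3]
  b1b4b3b2 (sign -1) contributes -[[[b1, b4], b3], b2]


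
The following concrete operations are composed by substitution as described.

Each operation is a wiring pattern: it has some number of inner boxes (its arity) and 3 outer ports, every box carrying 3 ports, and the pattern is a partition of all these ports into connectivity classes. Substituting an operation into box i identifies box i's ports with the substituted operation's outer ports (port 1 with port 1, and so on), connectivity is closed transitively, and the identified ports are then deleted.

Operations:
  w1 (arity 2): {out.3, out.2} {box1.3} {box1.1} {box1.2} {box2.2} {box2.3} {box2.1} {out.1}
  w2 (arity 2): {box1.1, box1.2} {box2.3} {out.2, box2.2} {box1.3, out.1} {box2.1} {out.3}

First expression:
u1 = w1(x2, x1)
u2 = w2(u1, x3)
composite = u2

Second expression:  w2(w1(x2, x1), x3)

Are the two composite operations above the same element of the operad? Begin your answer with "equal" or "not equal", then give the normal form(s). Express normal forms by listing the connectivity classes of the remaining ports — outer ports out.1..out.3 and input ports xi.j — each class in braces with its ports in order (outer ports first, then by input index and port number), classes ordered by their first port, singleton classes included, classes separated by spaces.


The first composite normalizes to {out.1} {out.2, x3.2} {out.3} {x1.1} {x1.2} {x1.3} {x2.1} {x2.2} {x2.3} {x3.1} {x3.3}
The second composite normalizes to {out.1} {out.2, x3.2} {out.3} {x1.1} {x1.2} {x1.3} {x2.1} {x2.2} {x2.3} {x3.1} {x3.3}
The forms coincide; equal.

equal; the common form is {out.1} {out.2, x3.2} {out.3} {x1.1} {x1.2} {x1.3} {x2.1} {x2.2} {x2.3} {x3.1} {x3.3}


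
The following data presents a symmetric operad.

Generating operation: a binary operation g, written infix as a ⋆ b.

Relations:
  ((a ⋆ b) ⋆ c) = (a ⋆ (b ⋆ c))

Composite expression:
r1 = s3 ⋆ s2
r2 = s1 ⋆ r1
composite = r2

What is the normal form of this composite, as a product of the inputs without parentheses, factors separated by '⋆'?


Associativity of g dissolves the nesting; only the s-input order survives.
(s3 ⋆ s2) flattens to s3 ⋆ s2
(s1 ⋆ (s3 ⋆ s2)) flattens to s1 ⋆ s3 ⋆ s2

s1 ⋆ s3 ⋆ s2


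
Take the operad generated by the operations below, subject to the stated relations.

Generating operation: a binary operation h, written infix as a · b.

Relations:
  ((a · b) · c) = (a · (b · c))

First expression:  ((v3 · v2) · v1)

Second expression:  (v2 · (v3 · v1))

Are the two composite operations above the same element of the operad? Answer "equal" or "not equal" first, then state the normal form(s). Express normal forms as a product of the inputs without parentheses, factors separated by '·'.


not equal; the first gives v3 · v2 · v1 and the second v2 · v3 · v1

In normal form, the first expression is v3 · v2 · v1
In normal form, the second expression is v2 · v3 · v1
The normal forms differ: not equal.


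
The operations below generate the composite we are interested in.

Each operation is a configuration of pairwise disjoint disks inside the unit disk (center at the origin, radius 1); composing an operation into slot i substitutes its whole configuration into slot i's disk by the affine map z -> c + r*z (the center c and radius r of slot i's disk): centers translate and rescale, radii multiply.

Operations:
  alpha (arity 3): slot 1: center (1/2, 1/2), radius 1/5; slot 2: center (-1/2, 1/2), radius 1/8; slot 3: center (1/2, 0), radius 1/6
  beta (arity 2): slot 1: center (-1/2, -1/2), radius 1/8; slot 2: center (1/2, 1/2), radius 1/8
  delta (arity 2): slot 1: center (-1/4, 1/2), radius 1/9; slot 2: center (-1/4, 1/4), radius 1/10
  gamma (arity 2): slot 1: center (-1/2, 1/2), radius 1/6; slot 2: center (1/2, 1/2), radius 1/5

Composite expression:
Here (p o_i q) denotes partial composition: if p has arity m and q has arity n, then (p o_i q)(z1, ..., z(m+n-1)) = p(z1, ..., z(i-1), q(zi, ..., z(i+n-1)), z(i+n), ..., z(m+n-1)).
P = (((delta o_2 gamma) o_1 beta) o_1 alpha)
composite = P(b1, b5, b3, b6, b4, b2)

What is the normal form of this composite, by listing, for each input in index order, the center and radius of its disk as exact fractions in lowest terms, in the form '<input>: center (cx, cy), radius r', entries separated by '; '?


b1: center (-43/144, 65/144), radius 1/360; b2: center (-1/5, 3/10), radius 1/50; b3: center (-43/144, 4/9), radius 1/432; b4: center (-3/10, 3/10), radius 1/60; b5: center (-5/16, 65/144), radius 1/576; b6: center (-7/36, 5/9), radius 1/72

Below delta, radii multiply path by path; the b-disk centers shift.
input b1: applying the 3 nested substitutions gives center (-43/144, 65/144), radius 1/360
input b5: applying the 3 nested substitutions gives center (-5/16, 65/144), radius 1/576
input b3: applying the 3 nested substitutions gives center (-43/144, 4/9), radius 1/432
input b6: applying the 2 nested substitutions gives center (-7/36, 5/9), radius 1/72
input b4: applying the 2 nested substitutions gives center (-3/10, 3/10), radius 1/60
input b2: applying the 2 nested substitutions gives center (-1/5, 3/10), radius 1/50


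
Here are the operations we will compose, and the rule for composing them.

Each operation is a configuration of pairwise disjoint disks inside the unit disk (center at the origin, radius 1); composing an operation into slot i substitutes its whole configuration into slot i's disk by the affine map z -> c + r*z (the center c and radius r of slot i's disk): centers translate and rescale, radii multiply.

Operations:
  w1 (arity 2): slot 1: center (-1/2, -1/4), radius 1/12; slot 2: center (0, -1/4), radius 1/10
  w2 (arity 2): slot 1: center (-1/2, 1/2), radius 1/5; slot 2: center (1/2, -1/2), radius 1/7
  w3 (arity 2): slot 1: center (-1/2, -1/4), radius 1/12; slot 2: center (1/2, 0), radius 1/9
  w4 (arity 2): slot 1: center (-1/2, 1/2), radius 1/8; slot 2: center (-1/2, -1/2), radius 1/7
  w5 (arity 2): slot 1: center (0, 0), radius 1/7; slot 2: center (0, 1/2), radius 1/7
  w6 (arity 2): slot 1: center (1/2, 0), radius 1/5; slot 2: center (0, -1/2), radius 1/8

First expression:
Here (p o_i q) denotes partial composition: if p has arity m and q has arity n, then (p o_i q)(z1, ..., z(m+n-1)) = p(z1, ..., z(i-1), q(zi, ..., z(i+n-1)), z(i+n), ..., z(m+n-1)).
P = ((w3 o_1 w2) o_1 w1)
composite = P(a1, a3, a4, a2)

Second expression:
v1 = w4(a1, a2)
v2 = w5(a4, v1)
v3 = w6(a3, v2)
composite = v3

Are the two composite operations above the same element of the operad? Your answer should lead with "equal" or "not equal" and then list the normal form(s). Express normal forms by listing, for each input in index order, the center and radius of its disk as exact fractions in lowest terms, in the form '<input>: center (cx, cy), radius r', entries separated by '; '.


not equal: they reduce to a1: center (-11/20, -17/80), radius 1/720; a2: center (1/2, 0), radius 1/9; a3: center (-13/24, -17/80), radius 1/600; a4: center (-11/24, -7/24), radius 1/84 and a1: center (-1/112, -3/7), radius 1/448; a2: center (-1/112, -25/56), radius 1/392; a3: center (1/2, 0), radius 1/5; a4: center (0, -1/2), radius 1/56

The first expression, normalized: a1: center (-11/20, -17/80), radius 1/720; a2: center (1/2, 0), radius 1/9; a3: center (-13/24, -17/80), radius 1/600; a4: center (-11/24, -7/24), radius 1/84
The second expression, normalized: a1: center (-1/112, -3/7), radius 1/448; a2: center (-1/112, -25/56), radius 1/392; a3: center (1/2, 0), radius 1/5; a4: center (0, -1/2), radius 1/56
Different reductions; not equal.


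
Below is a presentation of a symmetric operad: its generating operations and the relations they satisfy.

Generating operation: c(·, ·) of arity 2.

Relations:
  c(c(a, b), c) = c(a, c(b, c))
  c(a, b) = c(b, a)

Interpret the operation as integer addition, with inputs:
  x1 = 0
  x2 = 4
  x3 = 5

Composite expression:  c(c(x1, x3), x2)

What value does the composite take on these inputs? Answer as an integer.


c(x1, x3) = 5
c(c(x1, x3), x2) = 9

9


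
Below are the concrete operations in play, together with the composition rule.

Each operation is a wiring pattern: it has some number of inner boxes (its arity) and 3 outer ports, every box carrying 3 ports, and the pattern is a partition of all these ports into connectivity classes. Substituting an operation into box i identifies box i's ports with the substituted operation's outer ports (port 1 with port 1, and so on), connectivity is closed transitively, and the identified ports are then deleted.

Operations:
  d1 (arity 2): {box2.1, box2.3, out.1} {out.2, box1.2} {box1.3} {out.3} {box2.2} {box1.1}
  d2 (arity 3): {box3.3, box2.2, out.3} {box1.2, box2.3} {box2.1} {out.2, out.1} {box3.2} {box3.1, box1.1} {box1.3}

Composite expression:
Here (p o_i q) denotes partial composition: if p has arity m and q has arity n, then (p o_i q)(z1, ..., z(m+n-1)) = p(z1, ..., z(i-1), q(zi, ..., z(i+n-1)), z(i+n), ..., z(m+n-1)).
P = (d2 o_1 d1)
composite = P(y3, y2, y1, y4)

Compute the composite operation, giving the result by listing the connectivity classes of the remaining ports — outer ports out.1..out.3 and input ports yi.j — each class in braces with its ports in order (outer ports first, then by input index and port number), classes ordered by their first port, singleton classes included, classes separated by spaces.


{out.1, out.2} {out.3, y1.2, y4.3} {y1.1} {y1.3, y3.2} {y2.1, y2.3, y4.1} {y2.2} {y3.1} {y3.3} {y4.2}


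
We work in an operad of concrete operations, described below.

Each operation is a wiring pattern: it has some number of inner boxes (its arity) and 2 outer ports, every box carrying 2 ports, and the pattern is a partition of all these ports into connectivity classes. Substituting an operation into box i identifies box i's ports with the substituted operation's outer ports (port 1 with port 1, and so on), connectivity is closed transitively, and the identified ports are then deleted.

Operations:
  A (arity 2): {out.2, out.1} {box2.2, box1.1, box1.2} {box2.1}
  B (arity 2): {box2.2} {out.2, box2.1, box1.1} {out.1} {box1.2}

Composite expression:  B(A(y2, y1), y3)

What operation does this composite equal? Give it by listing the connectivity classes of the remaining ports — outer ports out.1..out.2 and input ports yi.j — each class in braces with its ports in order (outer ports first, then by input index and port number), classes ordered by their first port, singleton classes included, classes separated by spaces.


{out.1} {out.2, y3.1} {y1.1} {y1.2, y2.1, y2.2} {y3.2}

Treat the ports identified at B as solder joints: merge, then drop.
through A, on inputs (y2, y1): {out.1, out.2} {y1.1} {y1.2, y2.1, y2.2} (out.j = stage outer ports)
through B, on inputs (y2, y1, y3): {out.1} {out.2, y3.1} {y1.1} {y1.2, y2.1, y2.2} {y3.2} (out.j = stage outer ports)


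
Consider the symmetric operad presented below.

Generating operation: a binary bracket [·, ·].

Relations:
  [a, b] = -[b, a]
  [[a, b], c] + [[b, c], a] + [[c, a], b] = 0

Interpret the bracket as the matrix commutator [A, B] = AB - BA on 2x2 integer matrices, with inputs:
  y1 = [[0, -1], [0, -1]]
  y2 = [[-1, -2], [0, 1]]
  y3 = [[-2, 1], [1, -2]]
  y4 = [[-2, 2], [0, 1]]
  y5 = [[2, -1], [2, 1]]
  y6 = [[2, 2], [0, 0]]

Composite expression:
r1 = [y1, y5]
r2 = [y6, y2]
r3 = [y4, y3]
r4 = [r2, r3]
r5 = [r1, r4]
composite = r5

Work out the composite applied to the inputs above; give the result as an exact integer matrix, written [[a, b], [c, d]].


[[0, 0], [0, 0]]


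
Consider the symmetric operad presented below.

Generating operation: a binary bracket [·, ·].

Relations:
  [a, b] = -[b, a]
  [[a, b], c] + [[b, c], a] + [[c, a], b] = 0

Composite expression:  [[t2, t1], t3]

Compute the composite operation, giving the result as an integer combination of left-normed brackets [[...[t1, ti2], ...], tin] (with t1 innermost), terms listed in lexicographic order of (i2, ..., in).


-[[t1, t2], t3]

Skip Jacobi rewriting: expand, keep t1-initial words, read off terms.
Composite bracket: [[t2, t1], t3]
Expanding via [a, b] = ab - ba: 4 signed words (2^2 = 4).
Words beginning with t1 determine it all:
  word t1t2t3 has sign -1, contributing -[[t1, t2], t3]


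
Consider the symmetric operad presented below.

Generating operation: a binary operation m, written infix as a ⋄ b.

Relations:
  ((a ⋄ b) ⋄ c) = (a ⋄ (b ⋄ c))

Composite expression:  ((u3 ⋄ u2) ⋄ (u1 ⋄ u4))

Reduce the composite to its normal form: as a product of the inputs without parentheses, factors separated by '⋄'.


u3 ⋄ u2 ⋄ u1 ⋄ u4

Under associativity of m, the answer is the u's in reading order.
(u3 ⋄ u2) flattens to u3 ⋄ u2
(u1 ⋄ u4) flattens to u1 ⋄ u4
((u3 ⋄ u2) ⋄ (u1 ⋄ u4)) flattens to u3 ⋄ u2 ⋄ u1 ⋄ u4


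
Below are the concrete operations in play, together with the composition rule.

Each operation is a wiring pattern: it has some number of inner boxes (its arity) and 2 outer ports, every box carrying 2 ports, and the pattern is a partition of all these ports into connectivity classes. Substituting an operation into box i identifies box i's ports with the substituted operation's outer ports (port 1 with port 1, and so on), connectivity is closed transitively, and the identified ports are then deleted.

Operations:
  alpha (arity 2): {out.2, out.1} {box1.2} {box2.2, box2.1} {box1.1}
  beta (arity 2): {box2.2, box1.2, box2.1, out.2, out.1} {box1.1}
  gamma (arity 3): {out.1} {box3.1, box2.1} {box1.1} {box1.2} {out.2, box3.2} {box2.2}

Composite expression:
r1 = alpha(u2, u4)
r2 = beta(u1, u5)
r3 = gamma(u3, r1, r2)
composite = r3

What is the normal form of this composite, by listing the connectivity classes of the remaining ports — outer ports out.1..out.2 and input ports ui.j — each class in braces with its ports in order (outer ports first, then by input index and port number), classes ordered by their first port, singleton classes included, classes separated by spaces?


{out.1} {out.2, u1.2, u5.1, u5.2} {u1.1} {u2.1} {u2.2} {u3.1} {u3.2} {u4.1, u4.2}

After gluing at gamma, chains via deleted ports link the u-ports.
alpha over (u2, u4) gives {out.1, out.2} {u2.1} {u2.2} {u4.1, u4.2}, out.j being that stage's outer ports
beta over (u1, u5) gives {out.1, out.2, u1.2, u5.1, u5.2} {u1.1}, out.j being that stage's outer ports
gamma over (u3, u2, u4, u1, u5) gives {out.1} {out.2, u1.2, u5.1, u5.2} {u1.1} {u2.1} {u2.2} {u3.1} {u3.2} {u4.1, u4.2}, out.j being that stage's outer ports


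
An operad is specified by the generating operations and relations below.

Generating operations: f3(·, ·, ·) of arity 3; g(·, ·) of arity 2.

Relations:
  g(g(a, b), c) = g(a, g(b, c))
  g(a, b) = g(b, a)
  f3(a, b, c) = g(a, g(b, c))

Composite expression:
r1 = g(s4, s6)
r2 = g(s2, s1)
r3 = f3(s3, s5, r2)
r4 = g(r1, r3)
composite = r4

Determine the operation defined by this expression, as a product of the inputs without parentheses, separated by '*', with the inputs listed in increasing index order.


s1 * s2 * s3 * s4 * s5 * s6

Any arrangement under g is one operation, so sort the s-inputs.
g(s4, s6) collapses to s4 * s6
g(s2, s1) collapses to s2 * s1
f3(s3, s5, g(s2, s1)) collapses to s3 * s5 * s2 * s1
g(g(s4, s6), f3(s3, s5, g(s2, s1))) collapses to s4 * s6 * s3 * s5 * s2 * s1
the factors in increasing index order: s1 * s2 * s3 * s4 * s5 * s6


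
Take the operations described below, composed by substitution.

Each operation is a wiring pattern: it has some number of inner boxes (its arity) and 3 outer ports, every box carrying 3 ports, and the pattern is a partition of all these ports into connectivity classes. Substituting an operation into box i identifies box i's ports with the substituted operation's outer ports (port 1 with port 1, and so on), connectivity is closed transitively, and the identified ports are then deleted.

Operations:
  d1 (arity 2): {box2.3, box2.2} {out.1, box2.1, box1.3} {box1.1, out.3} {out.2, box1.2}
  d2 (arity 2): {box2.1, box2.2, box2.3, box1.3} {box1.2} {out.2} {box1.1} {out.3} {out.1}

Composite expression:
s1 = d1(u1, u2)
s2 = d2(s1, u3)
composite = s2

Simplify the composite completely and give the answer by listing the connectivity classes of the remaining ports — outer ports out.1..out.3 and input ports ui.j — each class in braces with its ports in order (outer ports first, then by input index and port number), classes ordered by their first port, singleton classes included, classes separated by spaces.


{out.1} {out.2} {out.3} {u1.1, u3.1, u3.2, u3.3} {u1.2} {u1.3, u2.1} {u2.2, u2.3}

Connectivity passes through glued d2-boundaries; trace each wire chain.
through d1, on inputs (u1, u2): {out.1, u1.3, u2.1} {out.2, u1.2} {out.3, u1.1} {u2.2, u2.3} (out.j = stage outer ports)
through d2, on inputs (u1, u2, u3): {out.1} {out.2} {out.3} {u1.1, u3.1, u3.2, u3.3} {u1.2} {u1.3, u2.1} {u2.2, u2.3} (out.j = stage outer ports)


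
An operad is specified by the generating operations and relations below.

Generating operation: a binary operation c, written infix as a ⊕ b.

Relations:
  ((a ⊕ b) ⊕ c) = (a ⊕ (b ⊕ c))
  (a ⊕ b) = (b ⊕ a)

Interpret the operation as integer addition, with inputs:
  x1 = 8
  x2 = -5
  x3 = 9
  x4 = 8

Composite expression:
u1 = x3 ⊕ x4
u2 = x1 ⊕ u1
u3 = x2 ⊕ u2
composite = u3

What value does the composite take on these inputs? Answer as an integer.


20


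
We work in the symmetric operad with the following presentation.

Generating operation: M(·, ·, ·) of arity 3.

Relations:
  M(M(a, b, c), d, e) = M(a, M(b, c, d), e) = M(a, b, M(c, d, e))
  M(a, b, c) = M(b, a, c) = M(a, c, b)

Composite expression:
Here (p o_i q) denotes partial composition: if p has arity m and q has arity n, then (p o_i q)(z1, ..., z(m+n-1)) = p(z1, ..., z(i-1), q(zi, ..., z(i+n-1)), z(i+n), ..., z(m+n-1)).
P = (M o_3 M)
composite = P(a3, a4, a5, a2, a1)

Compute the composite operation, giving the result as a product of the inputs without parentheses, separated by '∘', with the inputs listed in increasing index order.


a1 ∘ a2 ∘ a3 ∘ a4 ∘ a5

Both nesting and order wash out for M; what remains is which a's occur.
M(a5, a2, a1) linearizes to a5 ∘ a2 ∘ a1
M(a3, a4, M(a5, a2, a1)) linearizes to a3 ∘ a4 ∘ a5 ∘ a2 ∘ a1
putting the inputs in ascending order: a1 ∘ a2 ∘ a3 ∘ a4 ∘ a5


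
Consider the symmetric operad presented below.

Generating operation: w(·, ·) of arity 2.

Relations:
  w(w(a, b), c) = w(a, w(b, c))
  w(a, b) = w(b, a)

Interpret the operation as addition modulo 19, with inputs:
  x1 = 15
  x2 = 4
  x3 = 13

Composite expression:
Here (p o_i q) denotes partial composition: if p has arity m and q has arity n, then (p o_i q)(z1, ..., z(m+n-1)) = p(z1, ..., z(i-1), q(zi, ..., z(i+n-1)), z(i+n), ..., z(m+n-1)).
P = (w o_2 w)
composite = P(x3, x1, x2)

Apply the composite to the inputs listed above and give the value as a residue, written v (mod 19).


w(x1, x2) = 0
w(x3, w(x1, x2)) = 13

13 (mod 19)


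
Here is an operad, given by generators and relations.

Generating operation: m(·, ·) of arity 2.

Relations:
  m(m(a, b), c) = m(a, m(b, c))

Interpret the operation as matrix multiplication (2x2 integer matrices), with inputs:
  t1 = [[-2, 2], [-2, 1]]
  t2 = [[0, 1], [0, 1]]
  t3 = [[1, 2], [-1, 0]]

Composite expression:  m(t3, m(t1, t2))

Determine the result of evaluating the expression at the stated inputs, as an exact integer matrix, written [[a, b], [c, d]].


[[0, -2], [0, 0]]

m(t1, t2) = [[0, 0], [0, -1]]
m(t3, m(t1, t2)) = [[0, -2], [0, 0]]


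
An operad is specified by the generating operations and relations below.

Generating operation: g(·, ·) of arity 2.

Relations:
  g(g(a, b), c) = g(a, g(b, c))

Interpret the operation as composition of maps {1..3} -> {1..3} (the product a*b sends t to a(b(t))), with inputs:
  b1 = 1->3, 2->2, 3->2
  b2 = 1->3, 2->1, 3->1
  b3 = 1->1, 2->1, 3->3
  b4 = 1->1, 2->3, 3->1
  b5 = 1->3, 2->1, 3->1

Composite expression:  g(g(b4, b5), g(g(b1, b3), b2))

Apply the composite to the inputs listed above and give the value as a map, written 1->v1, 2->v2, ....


1->1, 2->1, 3->1

g(b4, b5) = 1->1, 2->1, 3->1
g(b1, b3) = 1->3, 2->3, 3->2
g(g(b1, b3), b2) = 1->2, 2->3, 3->3
g(g(b4, b5), g(g(b1, b3), b2)) = 1->1, 2->1, 3->1


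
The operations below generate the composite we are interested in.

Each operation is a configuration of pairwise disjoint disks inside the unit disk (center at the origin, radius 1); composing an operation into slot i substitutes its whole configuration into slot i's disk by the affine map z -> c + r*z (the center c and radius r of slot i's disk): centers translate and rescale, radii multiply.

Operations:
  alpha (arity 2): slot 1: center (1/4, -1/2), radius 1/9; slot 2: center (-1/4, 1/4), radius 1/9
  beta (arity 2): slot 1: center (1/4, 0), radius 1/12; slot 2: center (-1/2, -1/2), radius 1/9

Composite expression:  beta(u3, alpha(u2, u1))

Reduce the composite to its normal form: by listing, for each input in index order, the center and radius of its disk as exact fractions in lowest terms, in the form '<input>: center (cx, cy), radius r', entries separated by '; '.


u1: center (-19/36, -17/36), radius 1/81; u2: center (-17/36, -5/9), radius 1/81; u3: center (1/4, 0), radius 1/12

Each u-disk chains the slot maps above it in beta; radii multiply.
for u3, the 1-step affine chain lands on center (1/4, 0), radius 1/12
for u2, the 2-step affine chain lands on center (-17/36, -5/9), radius 1/81
for u1, the 2-step affine chain lands on center (-19/36, -17/36), radius 1/81


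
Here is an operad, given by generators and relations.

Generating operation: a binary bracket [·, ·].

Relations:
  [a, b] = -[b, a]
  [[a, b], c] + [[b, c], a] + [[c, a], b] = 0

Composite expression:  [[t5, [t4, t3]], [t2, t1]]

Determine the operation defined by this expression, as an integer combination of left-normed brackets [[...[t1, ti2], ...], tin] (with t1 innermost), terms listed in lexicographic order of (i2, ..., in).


[[[[t1, t2], t3], t4], t5] - [[[[t1, t2], t4], t3], t5] - [[[[t1, t2], t5], t3], t4] + [[[[t1, t2], t5], t4], t3]

Antisymmetry and Jacobi reduce to t1-anchored left-normed brackets.
Composite bracket: [[t5, [t4, t3]], [t2, t1]]
Under [a, b] = ab - ba we get 16 signed associative words (2^4 = 16).
Collect the words opening with t1:
  sign of t1t2t3t4t5 is +1, so it contributes +[[[[t1, t2], t3], t4], t5]
  sign of t1t2t4t3t5 is -1, so it contributes -[[[[t1, t2], t4], t3], t5]
  sign of t1t2t5t3t4 is -1, so it contributes -[[[[t1, t2], t5], t3], t4]
  sign of t1t2t5t4t3 is +1, so it contributes +[[[[t1, t2], t5], t4], t3]


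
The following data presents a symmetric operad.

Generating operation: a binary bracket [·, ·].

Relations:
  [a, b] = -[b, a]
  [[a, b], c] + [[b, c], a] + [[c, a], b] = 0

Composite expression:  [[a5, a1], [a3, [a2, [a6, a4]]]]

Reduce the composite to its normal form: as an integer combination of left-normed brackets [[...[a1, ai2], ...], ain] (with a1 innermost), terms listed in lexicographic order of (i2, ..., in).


-[[[[[a1, a5], a2], a4], a6], a3] + [[[[[a1, a5], a2], a6], a4], a3] + [[[[[a1, a5], a3], a2], a4], a6] - [[[[[a1, a5], a3], a2], a6], a4] - [[[[[a1, a5], a3], a4], a6], a2] + [[[[[a1, a5], a3], a6], a4], a2] + [[[[[a1, a5], a4], a6], a2], a3] - [[[[[a1, a5], a6], a4], a2], a3]

Antisymmetry and Jacobi reduce to a1-anchored left-normed brackets.
Composite bracket: [[a5, a1], [a3, [a2, [a6, a4]]]]
Each bracket splits as ab - ba, giving 32 signed words (2^5 = 32).
Coefficients come from the a1-initial words:
  the word a1a5a2a4a6a3 carries sign -1 and contributes -[[[[[a1, a5], a2], a4], a6], a3]
  the word a1a5a2a6a4a3 carries sign +1 and contributes +[[[[[a1, a5], a2], a6], a4], a3]
  the word a1a5a3a2a4a6 carries sign +1 and contributes +[[[[[a1, a5], a3], a2], a4], a6]
  the word a1a5a3a2a6a4 carries sign -1 and contributes -[[[[[a1, a5], a3], a2], a6], a4]
  the word a1a5a3a4a6a2 carries sign -1 and contributes -[[[[[a1, a5], a3], a4], a6], a2]
  the word a1a5a3a6a4a2 carries sign +1 and contributes +[[[[[a1, a5], a3], a6], a4], a2]
  the word a1a5a4a6a2a3 carries sign +1 and contributes +[[[[[a1, a5], a4], a6], a2], a3]
  the word a1a5a6a4a2a3 carries sign -1 and contributes -[[[[[a1, a5], a6], a4], a2], a3]


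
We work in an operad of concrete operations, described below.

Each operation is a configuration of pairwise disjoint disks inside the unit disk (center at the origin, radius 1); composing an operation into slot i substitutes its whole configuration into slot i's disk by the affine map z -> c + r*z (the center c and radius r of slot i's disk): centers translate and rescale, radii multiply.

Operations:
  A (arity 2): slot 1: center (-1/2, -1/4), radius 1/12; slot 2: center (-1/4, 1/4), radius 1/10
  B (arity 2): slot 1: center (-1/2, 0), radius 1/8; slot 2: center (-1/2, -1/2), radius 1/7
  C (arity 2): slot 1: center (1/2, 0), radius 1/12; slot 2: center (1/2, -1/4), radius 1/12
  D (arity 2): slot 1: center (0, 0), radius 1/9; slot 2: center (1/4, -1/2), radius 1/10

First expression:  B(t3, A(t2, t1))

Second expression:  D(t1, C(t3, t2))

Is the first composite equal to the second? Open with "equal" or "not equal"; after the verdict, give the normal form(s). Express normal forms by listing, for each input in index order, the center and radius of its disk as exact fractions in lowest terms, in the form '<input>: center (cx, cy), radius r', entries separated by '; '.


not equal — first t1: center (-15/28, -13/28), radius 1/70; t2: center (-4/7, -15/28), radius 1/84; t3: center (-1/2, 0), radius 1/8, second t1: center (0, 0), radius 1/9; t2: center (3/10, -21/40), radius 1/120; t3: center (3/10, -1/2), radius 1/120


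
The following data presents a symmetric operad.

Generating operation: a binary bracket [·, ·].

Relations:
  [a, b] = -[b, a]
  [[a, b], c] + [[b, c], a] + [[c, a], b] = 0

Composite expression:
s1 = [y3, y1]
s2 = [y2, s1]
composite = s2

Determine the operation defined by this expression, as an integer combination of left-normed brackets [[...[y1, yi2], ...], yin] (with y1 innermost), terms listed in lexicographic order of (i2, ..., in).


Antisymmetry and Jacobi reduce to y1-anchored left-normed brackets.
Composite bracket: [y2, [y3, y1]]
Full expansion: 4 signed words from ab - ba (2^2 = 4).
Collect the words opening with y1:
  y1y3y2 (sign +1) contributes +[[y1, y3], y2]

[[y1, y3], y2]


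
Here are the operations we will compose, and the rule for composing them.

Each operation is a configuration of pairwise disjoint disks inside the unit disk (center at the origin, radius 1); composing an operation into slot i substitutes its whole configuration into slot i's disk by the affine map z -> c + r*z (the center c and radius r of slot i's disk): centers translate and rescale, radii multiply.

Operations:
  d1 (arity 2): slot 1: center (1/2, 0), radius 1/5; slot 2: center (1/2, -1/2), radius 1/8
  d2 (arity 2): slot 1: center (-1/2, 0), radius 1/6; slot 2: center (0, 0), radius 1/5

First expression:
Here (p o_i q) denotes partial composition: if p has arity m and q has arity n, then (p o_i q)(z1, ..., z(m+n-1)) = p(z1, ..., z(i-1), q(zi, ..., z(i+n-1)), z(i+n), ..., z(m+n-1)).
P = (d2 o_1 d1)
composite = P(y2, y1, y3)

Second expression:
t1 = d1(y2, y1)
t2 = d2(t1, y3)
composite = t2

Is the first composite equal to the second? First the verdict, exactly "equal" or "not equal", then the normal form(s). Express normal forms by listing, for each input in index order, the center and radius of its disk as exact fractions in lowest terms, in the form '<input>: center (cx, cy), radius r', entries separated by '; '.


equal; the common form is y1: center (-5/12, -1/12), radius 1/48; y2: center (-5/12, 0), radius 1/30; y3: center (0, 0), radius 1/5

In normal form, the first expression is y1: center (-5/12, -1/12), radius 1/48; y2: center (-5/12, 0), radius 1/30; y3: center (0, 0), radius 1/5
In normal form, the second expression is y1: center (-5/12, -1/12), radius 1/48; y2: center (-5/12, 0), radius 1/30; y3: center (0, 0), radius 1/5
Both agree, so they are equal.
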